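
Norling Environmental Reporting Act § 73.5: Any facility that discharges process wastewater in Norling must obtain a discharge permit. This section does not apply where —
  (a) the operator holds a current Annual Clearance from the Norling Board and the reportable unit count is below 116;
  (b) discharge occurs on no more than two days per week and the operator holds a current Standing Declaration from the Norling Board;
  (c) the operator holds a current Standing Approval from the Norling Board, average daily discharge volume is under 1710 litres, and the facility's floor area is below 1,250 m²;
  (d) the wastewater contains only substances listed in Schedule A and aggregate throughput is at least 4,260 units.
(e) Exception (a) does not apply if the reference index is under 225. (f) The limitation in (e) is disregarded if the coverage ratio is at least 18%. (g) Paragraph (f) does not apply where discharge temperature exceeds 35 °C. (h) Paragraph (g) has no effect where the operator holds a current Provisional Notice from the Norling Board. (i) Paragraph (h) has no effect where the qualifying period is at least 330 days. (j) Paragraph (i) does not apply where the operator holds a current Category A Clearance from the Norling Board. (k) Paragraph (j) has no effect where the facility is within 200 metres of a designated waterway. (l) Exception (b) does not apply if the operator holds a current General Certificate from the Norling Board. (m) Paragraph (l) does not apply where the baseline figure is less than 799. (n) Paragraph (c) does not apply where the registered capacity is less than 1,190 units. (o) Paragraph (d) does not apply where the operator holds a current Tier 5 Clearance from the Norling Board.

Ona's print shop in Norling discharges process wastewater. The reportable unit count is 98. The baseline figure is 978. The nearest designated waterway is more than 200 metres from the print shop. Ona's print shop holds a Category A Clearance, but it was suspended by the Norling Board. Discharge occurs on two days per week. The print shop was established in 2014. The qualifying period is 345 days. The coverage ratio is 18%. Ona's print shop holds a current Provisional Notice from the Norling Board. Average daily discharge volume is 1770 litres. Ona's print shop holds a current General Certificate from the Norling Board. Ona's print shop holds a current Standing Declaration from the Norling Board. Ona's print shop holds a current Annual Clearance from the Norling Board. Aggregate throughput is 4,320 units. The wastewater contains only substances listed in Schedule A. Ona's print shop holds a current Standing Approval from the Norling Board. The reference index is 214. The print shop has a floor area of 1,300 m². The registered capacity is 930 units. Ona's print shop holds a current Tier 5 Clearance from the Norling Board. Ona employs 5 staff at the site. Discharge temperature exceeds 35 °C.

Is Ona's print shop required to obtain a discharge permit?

Exception (a)'s conditions are all satisfied: a current Annual Clearance is held; the reportable unit count is 98, below the 116 limit. But applying paragraphs (e)–(k): (e) operates against (a): the reference index is 214, under the 225 limit. (f) is engaged (the coverage ratio is 18%, meeting the 18% threshold), but is displaced by (g): (g) operates against (f): discharge temperature exceeds 35 °C. (h) is engaged (a current Provisional Notice is held), but is set aside by (i): (i) operates against (h): the qualifying period is 345 days, meeting the 330 days threshold. (j) does not operate here (no current Category A Clearance is held), so (i) stands. Exception (a) does not apply.
Exception (b): discharge occurs on no more than two days per week; a current Standing Declaration is held — every condition holds. However, paragraphs (l)–(m) must be considered: (l) is engaged — a current General Certificate is held. (m) is not engaged (the baseline figure is 978, not less than 799), so (l) stands. (b) is therefore removed.
Exception (c) fails — average daily discharge volume is 1770 litres, not under 1710 litres.
Exception (d): the wastewater is Schedule-A-only; aggregate throughput is 4,320 units, meeting the 4,260 units threshold — every condition holds. However, paragraph (o) must be considered: (o) is engaged — a current Tier 5 Clearance is held. (d) is therefore removed.
No exception is made out. Ona's print shop falls within the general rule.

Yes — Ona's print shop must obtain a discharge permit.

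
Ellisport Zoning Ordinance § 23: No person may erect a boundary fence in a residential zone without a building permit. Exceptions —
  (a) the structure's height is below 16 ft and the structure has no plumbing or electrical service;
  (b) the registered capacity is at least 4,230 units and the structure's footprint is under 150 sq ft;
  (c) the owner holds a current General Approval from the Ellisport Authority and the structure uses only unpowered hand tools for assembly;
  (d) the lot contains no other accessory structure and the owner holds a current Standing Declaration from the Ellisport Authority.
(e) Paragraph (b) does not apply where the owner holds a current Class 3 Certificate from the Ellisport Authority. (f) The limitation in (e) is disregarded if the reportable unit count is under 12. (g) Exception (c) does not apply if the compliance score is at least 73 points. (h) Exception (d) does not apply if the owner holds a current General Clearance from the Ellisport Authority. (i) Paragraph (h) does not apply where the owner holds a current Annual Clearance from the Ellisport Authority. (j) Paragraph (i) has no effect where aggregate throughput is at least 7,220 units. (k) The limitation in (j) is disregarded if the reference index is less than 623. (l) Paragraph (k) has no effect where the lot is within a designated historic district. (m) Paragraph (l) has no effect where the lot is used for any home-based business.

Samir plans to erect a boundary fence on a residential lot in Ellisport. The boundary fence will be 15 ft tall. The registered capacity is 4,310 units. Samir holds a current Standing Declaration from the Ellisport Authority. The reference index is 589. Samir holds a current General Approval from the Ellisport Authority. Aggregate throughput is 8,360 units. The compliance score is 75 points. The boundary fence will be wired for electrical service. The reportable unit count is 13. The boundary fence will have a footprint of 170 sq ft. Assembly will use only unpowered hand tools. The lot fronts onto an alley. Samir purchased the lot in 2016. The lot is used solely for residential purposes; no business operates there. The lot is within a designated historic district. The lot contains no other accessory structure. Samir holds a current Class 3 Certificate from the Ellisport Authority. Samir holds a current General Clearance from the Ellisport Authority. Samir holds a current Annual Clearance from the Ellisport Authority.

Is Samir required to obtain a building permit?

Yes — Samir must obtain a building permit.

Exception (a) requires that the structure has no plumbing or electrical service; but electrical service is planned, so (a) is unavailable.
Exception (b) fails — the structure's footprint is 170 sq ft, not under 150 sq ft.
Exception (c) is satisfied on its face — a current General Approval is held; assembly uses only hand tools. But applying paragraph (g): (g) is triggered — the compliance score is 75 points, meeting the 73 points threshold. Exception (c) does not apply.
Exception (d): the lot has no other accessory structure; a current Standing Declaration is held — every condition holds. Turning to paragraphs (h)–(m): (h) operates against (d): a current General Clearance is held. (i) operates (a current Annual Clearance is held), but is itself disapplied by (j): (j) operates against (i): aggregate throughput is 8,360 units, meeting the 7,220 units threshold. (k) is engaged (the reference index is 589, less than the 623 limit), but yields to (l): (l) operates against (k): the lot is in a historic district. (m) is not triggered (the lot is solely residential), so (l) stands. Exception (d) does not apply.
No exception applies. The general rule governs.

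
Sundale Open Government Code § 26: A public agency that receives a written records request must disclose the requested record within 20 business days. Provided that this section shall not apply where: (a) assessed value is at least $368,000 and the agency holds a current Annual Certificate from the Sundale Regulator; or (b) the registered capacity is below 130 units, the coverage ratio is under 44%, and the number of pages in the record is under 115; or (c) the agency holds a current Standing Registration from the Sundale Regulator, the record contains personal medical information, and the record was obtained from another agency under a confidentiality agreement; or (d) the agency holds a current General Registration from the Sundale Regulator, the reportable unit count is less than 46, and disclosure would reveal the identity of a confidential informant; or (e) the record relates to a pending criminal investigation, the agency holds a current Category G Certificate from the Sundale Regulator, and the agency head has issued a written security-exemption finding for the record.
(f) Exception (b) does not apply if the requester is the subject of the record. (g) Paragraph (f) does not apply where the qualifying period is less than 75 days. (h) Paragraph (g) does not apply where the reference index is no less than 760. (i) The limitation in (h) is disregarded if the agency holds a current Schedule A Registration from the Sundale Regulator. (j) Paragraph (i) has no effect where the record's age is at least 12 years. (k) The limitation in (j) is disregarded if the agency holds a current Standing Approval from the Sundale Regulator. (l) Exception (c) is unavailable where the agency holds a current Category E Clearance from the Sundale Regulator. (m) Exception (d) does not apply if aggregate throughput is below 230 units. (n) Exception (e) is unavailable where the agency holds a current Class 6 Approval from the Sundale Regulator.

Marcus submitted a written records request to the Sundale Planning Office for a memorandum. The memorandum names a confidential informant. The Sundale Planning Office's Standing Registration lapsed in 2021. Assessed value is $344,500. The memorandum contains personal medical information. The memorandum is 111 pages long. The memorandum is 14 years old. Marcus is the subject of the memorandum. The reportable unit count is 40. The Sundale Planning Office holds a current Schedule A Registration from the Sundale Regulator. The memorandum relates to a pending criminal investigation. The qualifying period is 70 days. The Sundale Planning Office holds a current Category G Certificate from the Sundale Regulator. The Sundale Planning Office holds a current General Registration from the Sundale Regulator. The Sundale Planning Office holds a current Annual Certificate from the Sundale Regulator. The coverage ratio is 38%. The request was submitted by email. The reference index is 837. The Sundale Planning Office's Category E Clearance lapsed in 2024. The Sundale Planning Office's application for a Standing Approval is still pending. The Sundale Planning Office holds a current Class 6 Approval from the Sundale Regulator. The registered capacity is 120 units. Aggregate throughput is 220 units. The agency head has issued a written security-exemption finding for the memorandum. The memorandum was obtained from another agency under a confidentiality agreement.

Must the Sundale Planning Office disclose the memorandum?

Exception (a) fails — assessed value is $344,500, short of $368,000.
Exception (b): the registered capacity is 120 units, below the 130 units limit; the coverage ratio is 38%, under the 44% limit; the number of pages in the record is 111, under the 115 limit — every condition holds. But applying paragraphs (f)–(k): (f) is triggered — Marcus is the subject of the memorandum. (g) would limit (f) — the qualifying period is 70 days, less than the 75 days limit — but (h) sets (g) aside: (h) operates against (g): the reference index is 837, meeting the 760 threshold. (i) applies (a current Schedule A Registration is held), but yields to (j): (j) is triggered — the record's age is 14 years, meeting the 12 years threshold. (k), which would lift (j), is not engaged — no current Standing Approval is held. So (b) is unavailable.
Exception (c) does not apply: there is no Standing Registration in force.
Exception (d)'s conditions are all satisfied: a current General Registration is held; the reportable unit count is 40, less than the 46 limit; the memorandum names a confidential informant. But applying paragraph (m): (m) operates against (d): aggregate throughput is 220 units, below the 230 units limit. Exception (d) does not apply.
All of (e)'s requirements are met (the memorandum relates to a pending investigation; a current Category G Certificate is held; a written security-exemption finding has been issued). But applying paragraph (n): (n) operates — a current Class 6 Approval is held. Exception (e) does not apply.
No exception is made out. the Sundale Planning Office falls within the general rule.

Yes — the Sundale Planning Office must disclose the memorandum.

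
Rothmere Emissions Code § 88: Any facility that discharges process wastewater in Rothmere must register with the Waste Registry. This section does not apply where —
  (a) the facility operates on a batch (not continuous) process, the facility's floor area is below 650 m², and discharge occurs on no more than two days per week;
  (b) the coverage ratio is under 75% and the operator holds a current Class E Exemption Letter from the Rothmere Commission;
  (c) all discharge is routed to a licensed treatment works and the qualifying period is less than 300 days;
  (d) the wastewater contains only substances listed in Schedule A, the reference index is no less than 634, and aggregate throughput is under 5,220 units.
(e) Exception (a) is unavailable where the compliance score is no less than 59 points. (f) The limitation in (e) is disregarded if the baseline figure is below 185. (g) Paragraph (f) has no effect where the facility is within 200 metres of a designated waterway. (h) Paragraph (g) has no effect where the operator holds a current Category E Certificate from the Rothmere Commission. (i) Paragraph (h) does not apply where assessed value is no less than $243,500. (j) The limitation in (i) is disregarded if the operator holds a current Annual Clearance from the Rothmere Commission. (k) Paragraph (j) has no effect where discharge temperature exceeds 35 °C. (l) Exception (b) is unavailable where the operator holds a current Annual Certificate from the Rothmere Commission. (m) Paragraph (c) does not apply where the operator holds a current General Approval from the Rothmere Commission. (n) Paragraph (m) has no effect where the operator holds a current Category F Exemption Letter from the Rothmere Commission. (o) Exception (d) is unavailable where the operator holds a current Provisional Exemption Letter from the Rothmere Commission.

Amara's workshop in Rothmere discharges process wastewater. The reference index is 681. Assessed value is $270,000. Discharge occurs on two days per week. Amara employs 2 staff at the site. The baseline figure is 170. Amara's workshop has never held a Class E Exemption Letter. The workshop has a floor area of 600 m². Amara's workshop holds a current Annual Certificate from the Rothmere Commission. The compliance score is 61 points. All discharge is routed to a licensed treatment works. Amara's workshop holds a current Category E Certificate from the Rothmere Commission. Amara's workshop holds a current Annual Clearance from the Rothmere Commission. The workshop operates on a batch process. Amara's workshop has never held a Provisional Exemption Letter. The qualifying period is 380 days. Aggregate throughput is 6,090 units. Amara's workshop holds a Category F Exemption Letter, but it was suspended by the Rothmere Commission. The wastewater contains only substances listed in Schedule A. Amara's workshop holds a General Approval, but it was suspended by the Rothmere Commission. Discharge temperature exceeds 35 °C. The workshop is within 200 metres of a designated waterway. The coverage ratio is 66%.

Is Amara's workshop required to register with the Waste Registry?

Yes — Amara's workshop must register with the Waste Registry.

Exception (a) is satisfied on its face — the facility operates on a batch process; the facility's floor area is 600 m², below the 650 m² limit; discharge occurs on no more than two days per week. Turning to paragraphs (e)–(k): (e) applies — the compliance score is 61 points, meeting the 59 points threshold. (f) is engaged (the baseline figure is 170, below the 185 limit), but is itself disapplied by (g): (g) operates against (f): the workshop is within 200 m of a designated waterway. (h) applies (a current Category E Certificate is held), but is overridden by (i): (i) is triggered — assessed value is $270,000, meeting the $243,500 threshold. (j) applies (a current Annual Clearance is held), but is overridden by (k): (k) operates against (j): discharge temperature exceeds 35 °C. (a) is therefore removed.
Exception (b) fails — no current Class E Exemption Letter is held.
Exception (c) fails — the qualifying period is 380 days, not less than 300 days.
Exception (d) fails — aggregate throughput is 6,090 units, not under 5,220 units.
None of the exceptions is available; § 88 applies in full.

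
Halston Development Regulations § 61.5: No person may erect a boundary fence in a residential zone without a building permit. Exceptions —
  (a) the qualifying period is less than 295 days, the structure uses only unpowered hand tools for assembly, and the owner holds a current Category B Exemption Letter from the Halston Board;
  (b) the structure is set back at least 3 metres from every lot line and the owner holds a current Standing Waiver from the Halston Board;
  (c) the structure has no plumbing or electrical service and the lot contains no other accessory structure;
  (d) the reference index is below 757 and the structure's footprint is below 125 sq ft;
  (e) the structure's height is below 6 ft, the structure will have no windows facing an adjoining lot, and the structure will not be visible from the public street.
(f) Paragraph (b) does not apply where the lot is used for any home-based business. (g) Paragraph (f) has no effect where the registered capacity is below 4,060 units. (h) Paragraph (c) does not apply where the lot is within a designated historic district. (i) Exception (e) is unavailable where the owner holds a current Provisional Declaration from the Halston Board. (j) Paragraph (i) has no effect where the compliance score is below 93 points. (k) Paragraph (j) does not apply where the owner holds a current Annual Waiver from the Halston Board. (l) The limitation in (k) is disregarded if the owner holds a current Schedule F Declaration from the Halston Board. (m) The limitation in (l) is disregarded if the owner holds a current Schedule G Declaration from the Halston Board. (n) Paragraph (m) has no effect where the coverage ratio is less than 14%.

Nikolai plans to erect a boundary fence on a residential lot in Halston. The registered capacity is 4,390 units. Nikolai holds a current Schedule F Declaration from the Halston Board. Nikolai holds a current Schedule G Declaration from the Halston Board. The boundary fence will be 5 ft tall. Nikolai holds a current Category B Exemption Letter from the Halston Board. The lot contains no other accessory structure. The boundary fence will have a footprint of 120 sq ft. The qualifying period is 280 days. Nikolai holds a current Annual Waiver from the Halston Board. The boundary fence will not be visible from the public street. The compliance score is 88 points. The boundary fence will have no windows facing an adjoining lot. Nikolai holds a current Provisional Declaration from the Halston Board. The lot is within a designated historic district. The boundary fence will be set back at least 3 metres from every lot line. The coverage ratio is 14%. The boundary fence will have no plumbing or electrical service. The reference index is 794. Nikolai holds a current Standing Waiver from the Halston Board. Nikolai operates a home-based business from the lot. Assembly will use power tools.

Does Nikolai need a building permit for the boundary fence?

Exception (a) requires that the structure uses only unpowered hand tools for assembly; but assembly uses power tools, so (a) is unavailable.
Exception (b)'s conditions are all satisfied: the setback is at least 3 m on every side; a current Standing Waiver is held. However, paragraphs (f)–(g) must be considered: (f) applies — a home-based business operates on the lot. (g) is inapplicable (the registered capacity is 4,390 units, not below 4,060 units), so (f) stands. So (b) is unavailable.
Exception (c): there is no plumbing or electrical service; the lot has no other accessory structure — every condition holds. However, paragraph (h) must be considered: (h) is engaged — the lot is in a historic district. (c) is therefore removed.
Exception (d) does not apply: the reference index is 794, not below 757.
Exception (e): the structure's height is 5 ft, below the 6 ft limit; no windows face an adjoining lot; the structure will not be visible from the street — every condition holds. However, paragraphs (i)–(n) must be considered: (i) operates against (e): a current Provisional Declaration is held. (j) would limit (i) — the compliance score is 88 points, below the 93 points limit — but (k) sets (j) aside: (k) operates against (j): a current Annual Waiver is held. (l) would limit (k) — a current Schedule F Declaration is held — but (m) sets (l) aside: (m) operates against (l): a current Schedule G Declaration is held. (n), which would lift (m), is not engaged — the coverage ratio is 14%, not less than 14%. (e) is therefore removed.
None of the exceptions is available; § 61.5 applies in full.

Yes — Nikolai must obtain a building permit.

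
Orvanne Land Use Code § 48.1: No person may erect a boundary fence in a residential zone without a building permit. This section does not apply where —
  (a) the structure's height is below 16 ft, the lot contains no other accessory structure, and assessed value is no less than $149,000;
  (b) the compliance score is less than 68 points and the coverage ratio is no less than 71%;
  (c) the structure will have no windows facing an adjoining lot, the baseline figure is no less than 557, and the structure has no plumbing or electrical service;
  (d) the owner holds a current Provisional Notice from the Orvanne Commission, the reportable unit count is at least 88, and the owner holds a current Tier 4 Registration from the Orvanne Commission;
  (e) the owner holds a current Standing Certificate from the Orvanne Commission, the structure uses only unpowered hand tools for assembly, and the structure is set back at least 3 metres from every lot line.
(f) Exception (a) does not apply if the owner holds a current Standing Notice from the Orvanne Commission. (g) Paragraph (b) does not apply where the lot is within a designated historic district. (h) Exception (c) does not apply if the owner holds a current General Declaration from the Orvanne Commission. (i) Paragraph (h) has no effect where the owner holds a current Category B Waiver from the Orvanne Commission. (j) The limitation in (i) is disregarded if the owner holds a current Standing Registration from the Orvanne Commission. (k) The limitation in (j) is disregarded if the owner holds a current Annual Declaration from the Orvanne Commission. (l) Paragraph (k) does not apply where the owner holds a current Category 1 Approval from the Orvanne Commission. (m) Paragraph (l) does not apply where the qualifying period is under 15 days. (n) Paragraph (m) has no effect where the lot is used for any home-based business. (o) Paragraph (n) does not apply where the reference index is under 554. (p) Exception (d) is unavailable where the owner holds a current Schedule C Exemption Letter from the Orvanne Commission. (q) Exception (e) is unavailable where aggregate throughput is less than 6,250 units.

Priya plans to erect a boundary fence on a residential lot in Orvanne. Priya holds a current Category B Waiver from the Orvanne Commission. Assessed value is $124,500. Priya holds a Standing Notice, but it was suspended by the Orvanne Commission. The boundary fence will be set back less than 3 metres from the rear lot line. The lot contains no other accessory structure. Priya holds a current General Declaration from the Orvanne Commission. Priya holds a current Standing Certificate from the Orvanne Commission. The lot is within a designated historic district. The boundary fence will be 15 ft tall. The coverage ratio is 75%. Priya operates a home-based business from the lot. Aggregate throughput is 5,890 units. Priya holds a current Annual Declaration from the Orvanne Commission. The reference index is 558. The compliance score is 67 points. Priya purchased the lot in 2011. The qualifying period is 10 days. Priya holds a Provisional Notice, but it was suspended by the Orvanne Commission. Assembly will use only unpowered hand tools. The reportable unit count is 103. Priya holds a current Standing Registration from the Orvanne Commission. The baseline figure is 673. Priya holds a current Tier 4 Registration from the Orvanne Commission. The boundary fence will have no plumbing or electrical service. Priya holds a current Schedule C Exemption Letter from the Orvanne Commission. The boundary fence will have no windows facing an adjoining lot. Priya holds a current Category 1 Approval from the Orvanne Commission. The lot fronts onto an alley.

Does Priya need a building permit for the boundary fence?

Exception (a) requires that assessed value is no less than $149,000; but assessed value is $124,500, short of $149,000, so (a) is unavailable.
Exception (b) is satisfied on its face — the compliance score is 67 points, less than the 68 points limit; the coverage ratio is 75%, meeting the 71% threshold. But applying paragraph (g): (g) operates against (b): the lot is in a historic district. So (b) is unavailable.
Exception (c)'s conditions are all satisfied: no windows face an adjoining lot; the baseline figure is 673, meeting the 557 threshold; there is no plumbing or electrical service. But: (h) is triggered — a current General Declaration is held. (i) would limit (h) — a current Category B Waiver is held — but (j) sets (i) aside: (j) operates against (i): a current Standing Registration is held. (k) would limit (j) — a current Annual Declaration is held — but (l) sets (k) aside: (l) operates — a current Category 1 Approval is held. (m) is engaged (the qualifying period is 10 days, under the 15 days limit), but is set aside by (n): (n) operates against (m): a home-based business operates on the lot. (o) is not triggered (the reference index is 558, not under 554), so (n) stands. Exception (c) does not apply.
Exception (d) does not apply: no current Provisional Notice is held.
Exception (e) does not apply: the rear setback is under 3 m.
Every exception is unavailable, so the rule governs.

Yes — Priya must obtain a building permit.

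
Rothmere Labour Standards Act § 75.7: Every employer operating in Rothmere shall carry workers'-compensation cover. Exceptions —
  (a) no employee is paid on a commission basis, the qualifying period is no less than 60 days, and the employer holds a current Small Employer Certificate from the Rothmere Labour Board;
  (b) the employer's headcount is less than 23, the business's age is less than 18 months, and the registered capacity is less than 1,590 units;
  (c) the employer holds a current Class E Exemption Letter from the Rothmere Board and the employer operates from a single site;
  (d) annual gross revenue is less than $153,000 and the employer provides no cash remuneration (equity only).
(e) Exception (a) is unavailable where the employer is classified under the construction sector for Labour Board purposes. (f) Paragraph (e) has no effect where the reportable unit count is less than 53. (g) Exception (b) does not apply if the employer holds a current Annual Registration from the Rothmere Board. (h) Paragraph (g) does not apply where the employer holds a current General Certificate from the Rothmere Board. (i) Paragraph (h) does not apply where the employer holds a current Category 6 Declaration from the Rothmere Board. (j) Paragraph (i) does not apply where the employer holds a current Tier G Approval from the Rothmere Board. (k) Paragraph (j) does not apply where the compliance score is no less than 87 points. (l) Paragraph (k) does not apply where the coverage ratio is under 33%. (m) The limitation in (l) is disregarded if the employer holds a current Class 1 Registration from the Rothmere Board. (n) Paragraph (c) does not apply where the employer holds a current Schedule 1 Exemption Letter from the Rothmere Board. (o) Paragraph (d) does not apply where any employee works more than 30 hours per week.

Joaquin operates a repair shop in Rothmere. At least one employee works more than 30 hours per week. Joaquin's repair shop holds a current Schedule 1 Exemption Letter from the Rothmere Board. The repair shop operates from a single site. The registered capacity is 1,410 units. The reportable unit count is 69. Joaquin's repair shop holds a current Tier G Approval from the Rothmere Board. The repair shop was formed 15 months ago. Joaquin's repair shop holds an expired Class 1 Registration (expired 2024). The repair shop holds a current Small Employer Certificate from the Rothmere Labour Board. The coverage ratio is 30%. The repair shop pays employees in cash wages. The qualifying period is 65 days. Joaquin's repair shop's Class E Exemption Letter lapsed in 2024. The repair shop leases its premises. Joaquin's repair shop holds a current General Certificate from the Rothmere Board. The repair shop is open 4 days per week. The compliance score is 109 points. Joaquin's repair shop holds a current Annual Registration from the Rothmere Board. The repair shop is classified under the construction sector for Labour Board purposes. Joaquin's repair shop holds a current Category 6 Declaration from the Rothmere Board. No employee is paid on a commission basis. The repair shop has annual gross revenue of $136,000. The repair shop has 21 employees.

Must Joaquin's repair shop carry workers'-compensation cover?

No — exception (b) applies; Joaquin's repair shop is not required to carry workers'-compensation cover.

Exception (a) is satisfied on its face — no employee is paid on commission; the qualifying period is 65 days, meeting the 60 days threshold; a current Small Employer Certificate is held. However, paragraphs (e)–(f) must be considered: (e) operates against (a): the repair shop is classified under the construction sector. (f) is not triggered (the reportable unit count is 69, not less than 53), so (e) stands. So (a) is unavailable.
Exception (b) is satisfied on its face — the employer's headcount is 21, less than the 23 limit; the business's age is 15 months, less than the 18 months limit; the registered capacity is 1,410 units, less than the 1,590 units limit. Applying paragraphs (g)–(m): (g) would limit (b) — a current Annual Registration is held — but (h) sets (g) aside: (h) operates against (g): a current General Certificate is held. (i) would limit (h) — a current Category 6 Declaration is held — but (j) sets (i) aside: (j) operates — a current Tier G Approval is held. (k) would limit (j) — the compliance score is 109 points, meeting the 87 points threshold — but (l) sets (k) aside: (l) operates against (k): the coverage ratio is 30%, under the 33% limit. (m), which would lift (l), is not engaged — there is no Class 1 Registration in force. So (b) applies.
Exception (c) fails — there is no Class E Exemption Letter in force.
Exception (d) requires that the employer provides no cash remuneration (equity only); but employees are paid cash wages, so (d) is unavailable.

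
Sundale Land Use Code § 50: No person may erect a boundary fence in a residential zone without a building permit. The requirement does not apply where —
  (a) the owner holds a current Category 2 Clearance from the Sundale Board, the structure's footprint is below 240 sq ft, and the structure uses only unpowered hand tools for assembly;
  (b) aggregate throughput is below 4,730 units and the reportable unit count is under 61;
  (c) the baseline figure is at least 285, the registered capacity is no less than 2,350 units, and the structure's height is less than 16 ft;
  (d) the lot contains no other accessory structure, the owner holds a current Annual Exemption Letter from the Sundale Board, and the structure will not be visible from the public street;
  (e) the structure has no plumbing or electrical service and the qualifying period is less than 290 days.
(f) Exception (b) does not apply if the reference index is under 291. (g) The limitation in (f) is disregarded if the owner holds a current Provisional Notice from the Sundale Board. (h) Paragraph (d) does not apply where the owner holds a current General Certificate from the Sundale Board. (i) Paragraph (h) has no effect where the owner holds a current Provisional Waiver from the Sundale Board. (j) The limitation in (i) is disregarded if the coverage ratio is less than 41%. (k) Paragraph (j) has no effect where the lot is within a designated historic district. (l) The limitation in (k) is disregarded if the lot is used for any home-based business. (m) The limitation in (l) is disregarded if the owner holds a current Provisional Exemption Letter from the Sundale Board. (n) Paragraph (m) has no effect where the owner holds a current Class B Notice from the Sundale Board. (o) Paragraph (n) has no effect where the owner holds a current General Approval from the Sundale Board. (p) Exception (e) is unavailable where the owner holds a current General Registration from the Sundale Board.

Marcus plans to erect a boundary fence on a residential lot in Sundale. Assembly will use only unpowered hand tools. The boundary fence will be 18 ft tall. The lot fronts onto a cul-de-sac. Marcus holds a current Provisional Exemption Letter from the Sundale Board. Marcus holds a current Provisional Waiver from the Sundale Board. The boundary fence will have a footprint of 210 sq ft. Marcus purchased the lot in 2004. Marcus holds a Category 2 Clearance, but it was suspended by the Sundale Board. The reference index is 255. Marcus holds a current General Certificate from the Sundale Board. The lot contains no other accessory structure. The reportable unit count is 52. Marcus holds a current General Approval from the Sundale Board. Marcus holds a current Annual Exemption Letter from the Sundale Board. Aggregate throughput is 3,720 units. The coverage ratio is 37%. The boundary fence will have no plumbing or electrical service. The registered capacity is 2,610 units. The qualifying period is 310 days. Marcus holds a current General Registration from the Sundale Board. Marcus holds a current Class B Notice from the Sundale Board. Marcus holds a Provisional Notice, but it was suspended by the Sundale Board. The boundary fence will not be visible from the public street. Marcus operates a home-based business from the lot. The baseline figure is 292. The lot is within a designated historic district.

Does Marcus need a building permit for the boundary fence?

Exception (a) requires that the owner holds a current Category 2 Clearance from the Sundale Board; but no current Category 2 Clearance is held, so (a) is unavailable.
Exception (b)'s conditions are all satisfied: aggregate throughput is 3,720 units, below the 4,730 units limit; the reportable unit count is 52, under the 61 limit. However, paragraphs (f)–(g) must be considered: (f) operates against (b): the reference index is 255, under the 291 limit. (g), which would lift (f), does not operate here — no current Provisional Notice is held. (b) is therefore removed.
Exception (c) does not apply: the structure's height is 18 ft, not less than 16 ft.
Exception (d): the lot has no other accessory structure; a current Annual Exemption Letter is held; the structure will not be visible from the street — every condition holds. Considering the limiting provisions: (h) is engaged (a current General Certificate is held), but is set aside by (i): (i) operates against (h): a current Provisional Waiver is held. (j) is engaged (the coverage ratio is 37%, less than the 41% limit), but is displaced by (k): (k) is triggered — the lot is in a historic district. (l) is triggered (a home-based business operates on the lot), but is overridden by (m): (m) operates against (l): a current Provisional Exemption Letter is held. (n) applies (a current Class B Notice is held), but is itself disapplied by (o): (o) is triggered — a current General Approval is held. Exception (d) stands.
Exception (e) requires that the qualifying period is less than 290 days; but the qualifying period is 310 days, not less than 290 days, so (e) is unavailable.

No — exception (d) applies; Marcus does not need a building permit.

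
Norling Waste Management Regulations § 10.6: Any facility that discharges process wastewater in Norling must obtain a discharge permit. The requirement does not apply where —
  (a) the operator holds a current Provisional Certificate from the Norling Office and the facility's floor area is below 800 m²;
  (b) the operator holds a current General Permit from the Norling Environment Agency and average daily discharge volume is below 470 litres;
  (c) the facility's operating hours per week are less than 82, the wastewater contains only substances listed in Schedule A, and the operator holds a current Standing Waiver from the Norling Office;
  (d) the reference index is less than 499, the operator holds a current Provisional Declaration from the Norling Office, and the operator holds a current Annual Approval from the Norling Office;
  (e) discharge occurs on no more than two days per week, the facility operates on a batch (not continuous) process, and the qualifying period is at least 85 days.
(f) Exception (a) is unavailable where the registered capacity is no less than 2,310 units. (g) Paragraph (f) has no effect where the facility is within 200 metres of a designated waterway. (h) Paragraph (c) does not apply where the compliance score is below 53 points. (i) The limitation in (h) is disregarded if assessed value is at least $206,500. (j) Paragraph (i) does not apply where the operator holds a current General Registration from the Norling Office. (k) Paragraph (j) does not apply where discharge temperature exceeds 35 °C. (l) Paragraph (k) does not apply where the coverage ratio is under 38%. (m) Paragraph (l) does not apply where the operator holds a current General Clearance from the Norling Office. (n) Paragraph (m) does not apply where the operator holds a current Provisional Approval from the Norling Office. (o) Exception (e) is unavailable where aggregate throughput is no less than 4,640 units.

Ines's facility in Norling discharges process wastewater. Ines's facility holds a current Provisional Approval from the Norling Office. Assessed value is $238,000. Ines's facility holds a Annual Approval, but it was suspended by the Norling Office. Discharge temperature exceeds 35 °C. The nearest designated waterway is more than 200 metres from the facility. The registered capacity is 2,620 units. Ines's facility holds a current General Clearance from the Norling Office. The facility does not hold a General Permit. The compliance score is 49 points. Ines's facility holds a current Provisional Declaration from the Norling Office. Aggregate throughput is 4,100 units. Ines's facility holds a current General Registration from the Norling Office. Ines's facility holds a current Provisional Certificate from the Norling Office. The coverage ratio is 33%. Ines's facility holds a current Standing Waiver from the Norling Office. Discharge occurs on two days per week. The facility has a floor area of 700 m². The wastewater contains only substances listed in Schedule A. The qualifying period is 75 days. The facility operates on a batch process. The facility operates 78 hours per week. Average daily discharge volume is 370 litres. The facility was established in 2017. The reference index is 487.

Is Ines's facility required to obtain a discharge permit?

Exception (a)'s conditions are all satisfied: a current Provisional Certificate is held; the facility's floor area is 700 m², below the 800 m² limit. But: (f) operates — the registered capacity is 2,620 units, meeting the 2,310 units threshold. (g) does not operate here (the facility is more than 200 m from any designated waterway), so (f) stands. So (a) is unavailable.
Exception (b) does not apply: no General Permit is held.
Exception (c)'s conditions are all satisfied: the facility's operating hours per week are 78, less than the 82 limit; the wastewater is Schedule-A-only; a current Standing Waiver is held. But applying paragraphs (h)–(n): (h) operates against (c): the compliance score is 49 points, below the 53 points limit. (i) is triggered (assessed value is $238,000, meeting the $206,500 threshold), but is itself disapplied by (j): (j) operates against (i): a current General Registration is held. (k) would limit (j) — discharge temperature exceeds 35 °C — but (l) sets (k) aside: (l) is triggered — the coverage ratio is 33%, under the 38% limit. (m) is engaged (a current General Clearance is held), but yields to (n): (n) operates — a current Provisional Approval is held. So (c) is unavailable.
Exception (d) fails — there is no Annual Approval in force.
Exception (e) requires that the qualifying period is at least 85 days; but the qualifying period is 75 days, short of 85 days, so (e) is unavailable.
No exception is made out. Ines's facility falls within the general rule.

Yes — Ines's facility must obtain a discharge permit.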